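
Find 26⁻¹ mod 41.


Use the extended Euclidean algorithm to write 1 = 26·s + 41·t; then s mod 41 is the inverse.
Euclidean algorithm:
  26 = 0·41 + 26
  41 = 1·26 + 15
  26 = 1·15 + 11
  15 = 1·11 + 4
  11 = 2·4 + 3
  4 = 1·3 + 1
  3 = 3·1 + 0
gcd(26,41) = 1
Back-substitution gives: 26·(-11) + 41·(7) = 1
So 26⁻¹ ≡ -11 ≡ 30 (mod 41)
Check: 26 × 30 = 780 ≡ 1 (mod 41) ✓

26⁻¹ ≡ 30 (mod 41)


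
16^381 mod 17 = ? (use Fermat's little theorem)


Fermat's little theorem: if p is prime and gcd(a,p)=1, then a^(p-1) ≡ 1 (mod p)
p = 17 is prime, gcd(16,17) = 1
Reduce exponent: 381 mod 16 = 13
So 16^381 ≡ 16^13 (mod 17)
16^13 mod 17 = 16

16^381 ≡ 16 (mod 17)


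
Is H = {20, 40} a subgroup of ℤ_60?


Subgroup test for H = {20, 40} in (ℤ_60, +):
(1) 0 ∈ H? No
(2) Closure: for all a,b ∈ H, (a+b) mod 60 ∈ H? No  [counterexample: 20 + 40 = 0 ∉ H]
(3) Inverses: for all a ∈ H, -a mod 60 ∈ H? Yes

No, H is not a subgroup of ℤ_60


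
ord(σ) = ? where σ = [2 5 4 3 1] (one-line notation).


Cycle decomposition: (1 2 5) (3 4)
Cycle lengths: 3, 2
Order = lcm(3, 2) = 6

ord(σ) = 6


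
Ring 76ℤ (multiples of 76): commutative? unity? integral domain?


76ℤ is a commutative ring under +,× but has no multiplicative identity (1 ∉ 76ℤ); it has no zero divisors, but without unity it is not an integral domain
Commutative: Yes
Integral domain: No
Has unity: No

76ℤ (multiples of 76): Commutative=Yes, Unity=No


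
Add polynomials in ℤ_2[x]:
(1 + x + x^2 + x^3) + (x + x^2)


Add coefficients mod 2:
x^0: 1 + 0 = 1 (mod 2)
x^1: 1 + 1 = 0 (mod 2)
x^2: 1 + 1 = 0 (mod 2)
x^3: 1 + 0 = 1 (mod 2)
Result: 1 + x^3

f + g = 1 + x^3


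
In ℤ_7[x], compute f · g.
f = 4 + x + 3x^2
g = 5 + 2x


Expand and collect like terms; reduce coefficients mod 7:
x^0: 4·5 = 20 ≡ 6 (mod 7)
x^1: 4·2 + 1·5 = 13 ≡ 6 (mod 7)
x^2: 1·2 + 3·5 = 17 ≡ 3 (mod 7)
x^3: 3·2 = 6 ≡ 6 (mod 7)
Result: 6 + 6x + 3x^2 + 6x^3

f · g = 6 + 6x + 3x^2 + 6x^3


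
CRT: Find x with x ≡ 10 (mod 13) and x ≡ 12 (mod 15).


m₁ = 13, m₂ = 15, gcd = 1, so CRT applies. M = m₁·m₂ = 195
Let M₁ = M/m₁ = 15, M₂ = M/m₂ = 13
Find y₁ ≡ M₁⁻¹ (mod m₁): 15⁻¹ ≡ 7 (mod 13)
Find y₂ ≡ M₂⁻¹ (mod m₂): 13⁻¹ ≡ 7 (mod 15)
x = a₁·M₁·y₁ + a₂·M₂·y₂ = 10·15·7 + 12·13·7 = 2142
Reduce mod 195: x ≡ 192
Check: 192 mod 13 = 10 ✓, 192 mod 15 = 12 ✓

x ≡ 192 (mod 195)


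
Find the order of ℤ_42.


ℤ_n has n elements.

|ℤ_42| = 42


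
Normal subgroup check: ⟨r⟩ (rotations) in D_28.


H = ⟨r⟩ (rotations) in D_28
The rotation subgroup ⟨r⟩ has index 2 in D_28, so it is normal

Yes, normal subgroup


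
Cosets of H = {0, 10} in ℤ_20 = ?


H = {0, 10}, |H| = 2
Number of cosets = |G|/|H| = 20/2 = 10
0 + H = {0, 10}
1 + H = {1, 11}
2 + H = {2, 12}
3 + H = {3, 13}
4 + H = {4, 14}
5 + H = {5, 15}
6 + H = {6, 16}
7 + H = {7, 17}
8 + H = {8, 18}
9 + H = {9, 19}

Cosets: 0+H={0,10}; 1+H={1,11}; 2+H={2,12}; 3+H={3,13}; 4+H={4,14}; 5+H={5,15}; 6+H={6,16}; 7+H={7,17}; 8+H={8,18}; 9+H={9,19}


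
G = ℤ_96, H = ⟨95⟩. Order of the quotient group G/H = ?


|⟨95⟩| = n / gcd(95, 96) = 96 / 1 = 96
H is normal (ℤ_96 is abelian).
|G/H| = |G| / |H| = 96 / 96 = 1

|G/H| = 1


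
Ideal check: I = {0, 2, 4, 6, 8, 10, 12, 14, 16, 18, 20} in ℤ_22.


Check ideal conditions for I = {0, 2, 4, 6, 8, 10, 12, 14, 16, 18, 20} in ℤ_22:
(1) I is an additive subgroup? Yes
(2) For r ∈ ℤ_22 and a ∈ I: r·a ∈ I? Yes

Yes, I is an ideal of ℤ_22


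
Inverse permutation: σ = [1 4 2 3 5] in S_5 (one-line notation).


To find σ⁻¹, swap domain and range:
σ(1) = 1 → σ⁻¹(1) = 1
σ(2) = 4 → σ⁻¹(4) = 2
σ(3) = 2 → σ⁻¹(2) = 3
σ(4) = 3 → σ⁻¹(3) = 4
σ(5) = 5 → σ⁻¹(5) = 5

σ⁻¹ = [1 3 4 2 5]


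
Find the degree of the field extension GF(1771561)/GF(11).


GF(1771561) = GF(11^6), so the extension degree is 6

[GF(1771561)/GF(11)] = 6


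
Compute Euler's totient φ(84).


Factor n: 84 = 2^2 × 3 × 7
φ(n) = n · ∏(1 - 1/p) over distinct primes p | n
φ(84) = 84 · (1 - 1/2) · (1 - 1/3) · (1 - 1/7) = 24

φ(84) = 24


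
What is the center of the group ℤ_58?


Z(G) = {g ∈ G | gx = xg for all x ∈ G}
ℤ_58 is abelian, so Z(G) = G

Z(ℤ_58) = ℤ_58


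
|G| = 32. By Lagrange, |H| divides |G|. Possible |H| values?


Lagrange's theorem: |H| divides |G|
|G| = 32
Divisors of 32: 1, 2, 4, 8, 16, 32

Possible subgroup orders: {1, 2, 4, 8, 16, 32}


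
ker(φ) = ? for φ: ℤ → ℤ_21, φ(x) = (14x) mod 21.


Kernel = preimage of identity
ker(φ) = {x ∈ ℤ : 14x ≡ 0 (mod 21)}. gcd(14,21) = 7, so 14x ≡ 0 (mod 21) ⟺ x ≡ 0 (mod 21/7 = 3). Hence ker(φ) = 3ℤ

ker(φ) = 3ℤ


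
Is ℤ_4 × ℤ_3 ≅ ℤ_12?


Comparing ℤ_4 × ℤ_3 and ℤ_12:
gcd(4,3) = 1, so ℤ_4 × ℤ_3 ≅ ℤ_12 (CRT)

Yes, ℤ_4 × ℤ_3 ≅ ℤ_12


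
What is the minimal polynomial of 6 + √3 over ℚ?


Let α = 6 + √3. Then α - 6 = √3, so (α - 6)² = 3, giving α² - 12α + 33 = 0. Degree 2 and α ∉ ℚ, so this is the minimal polynomial.

Minimal polynomial: x² - 12x + 33


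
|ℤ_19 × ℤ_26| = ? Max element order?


|ℤ_19 × ℤ_26| = 19 × 26 = 494
Max element order = lcm(19,26) = 494
Cyclic? Yes (gcd=1)

|ℤ_19×ℤ_26| = 494, max element order = 494


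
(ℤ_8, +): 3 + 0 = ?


Operation: addition mod 8
3 + 0 = (a + b) mod 8 with a = 3, b = 0

3 + 0 = 3


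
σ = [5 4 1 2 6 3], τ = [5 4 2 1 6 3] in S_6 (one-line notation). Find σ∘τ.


σ∘τ: apply τ first, then σ
1 →τ 5 →σ 6
2 →τ 4 →σ 2
3 →τ 2 →σ 4
4 →τ 1 →σ 5
5 →τ 6 →σ 3
6 →τ 3 →σ 1

σ∘τ = [6 2 4 5 3 1]


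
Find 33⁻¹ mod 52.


Use the extended Euclidean algorithm to write 1 = 33·s + 52·t; then s mod 52 is the inverse.
Euclidean algorithm:
  33 = 0·52 + 33
  52 = 1·33 + 19
  33 = 1·19 + 14
  19 = 1·14 + 5
  14 = 2·5 + 4
  5 = 1·4 + 1
  4 = 4·1 + 0
gcd(33,52) = 1
Back-substitution gives: 33·(-11) + 52·(7) = 1
So 33⁻¹ ≡ -11 ≡ 41 (mod 52)
Check: 33 × 41 = 1353 ≡ 1 (mod 52) ✓

33⁻¹ ≡ 41 (mod 52)


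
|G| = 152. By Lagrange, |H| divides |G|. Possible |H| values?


Lagrange's theorem: |H| divides |G|
|G| = 152
Divisors of 152: 1, 2, 4, 8, 19, 38, 76, 152

Possible subgroup orders: {1, 2, 4, 8, 19, 38, 76, 152}


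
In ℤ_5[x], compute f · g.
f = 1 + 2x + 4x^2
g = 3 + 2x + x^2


Expand and collect like terms; reduce coefficients mod 5:
x^0: 1·3 = 3 ≡ 3 (mod 5)
x^1: 1·2 + 2·3 = 8 ≡ 3 (mod 5)
x^2: 1·1 + 2·2 + 4·3 = 17 ≡ 2 (mod 5)
x^3: 2·1 + 4·2 = 10 ≡ 0 (mod 5)
x^4: 4·1 = 4 ≡ 4 (mod 5)
Result: 3 + 3x + 2x^2 + 4x^4

f · g = 3 + 3x + 2x^2 + 4x^4


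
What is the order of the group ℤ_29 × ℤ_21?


|A × B| = |A| · |B|
|ℤ_29 × ℤ_21| = 29 × 21 = 609

|ℤ_29 × ℤ_21| = 609


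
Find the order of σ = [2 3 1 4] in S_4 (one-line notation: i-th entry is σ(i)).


Cycle decomposition: (1 2 3)
Cycle lengths: 3
Order = lcm(3) = 3

ord(σ) = 3


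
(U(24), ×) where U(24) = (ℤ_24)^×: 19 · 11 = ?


Operation: multiplication mod 24
19 · 11 = (a × b) mod 24 with a = 19, b = 11

19 · 11 = 17


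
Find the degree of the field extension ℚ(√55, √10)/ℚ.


[ℚ(√55,√10):ℚ] = [ℚ(√55,√10):ℚ(√55)]·[ℚ(√55):ℚ] = 2·2 = 4

[ℚ(√55, √10)/ℚ] = 4


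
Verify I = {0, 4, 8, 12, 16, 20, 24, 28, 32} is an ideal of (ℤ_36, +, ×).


Check ideal conditions for I = {0, 4, 8, 12, 16, 20, 24, 28, 32} in ℤ_36:
(1) I is an additive subgroup? Yes
(2) For r ∈ ℤ_36 and a ∈ I: r·a ∈ I? Yes

Yes, I is an ideal of ℤ_36


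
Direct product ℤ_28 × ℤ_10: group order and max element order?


|ℤ_28 × ℤ_10| = 28 × 10 = 280
Max element order = lcm(28,10) = 140
Cyclic? No (gcd=2)

|ℤ_28×ℤ_10| = 280, max element order = 140


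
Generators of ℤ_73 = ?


g generates ℤ_n iff gcd(g,n) = 1
Prime factors of 73: 73
Generators are g ∈ {1,...,72} not divisible by any of these primes.
Generators: {1, 2, 3, 4, 5, 6, 7, 8, 9, 10, 11, 12, 13, 14, 15, 16, 17, 18, 19, 20, 21, 22, 23, 24, 25, 26, 27, 28, 29, 30, 31, 32, 33, 34, 35, 36, 37, 38, 39, 40, 41, 42, 43, 44, 45, 46, 47, 48, 49, 50, 51, 52, 53, 54, 55, 56, 57, 58, 59, 60, 61, 62, 63, 64, 65, 66, 67, 68, 69, 70, 71, 72}
Number of generators = φ(73) = 72

Generators of ℤ_73 = {1, 2, 3, 4, 5, 6, 7, 8, 9, 10, 11, 12, 13, 14, 15, 16, 17, 18, 19, 20, 21, 22, 23, 24, 25, 26, 27, 28, 29, 30, 31, 32, 33, 34, 35, 36, 37, 38, 39, 40, 41, 42, 43, 44, 45, 46, 47, 48, 49, 50, 51, 52, 53, 54, 55, 56, 57, 58, 59, 60, 61, 62, 63, 64, 65, 66, 67, 68, 69, 70, 71, 72}


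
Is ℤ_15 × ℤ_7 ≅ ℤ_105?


Comparing ℤ_15 × ℤ_7 and ℤ_105:
gcd(15,7) = 1, so ℤ_15 × ℤ_7 ≅ ℤ_105 (CRT)

Yes, ℤ_15 × ℤ_7 ≅ ℤ_105


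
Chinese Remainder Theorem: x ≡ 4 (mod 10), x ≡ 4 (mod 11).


m₁ = 10, m₂ = 11, gcd = 1, so CRT applies. M = m₁·m₂ = 110
Let M₁ = M/m₁ = 11, M₂ = M/m₂ = 10
Find y₁ ≡ M₁⁻¹ (mod m₁): 11⁻¹ ≡ 1 (mod 10)
Find y₂ ≡ M₂⁻¹ (mod m₂): 10⁻¹ ≡ 10 (mod 11)
x = a₁·M₁·y₁ + a₂·M₂·y₂ = 4·11·1 + 4·10·10 = 444
Reduce mod 110: x ≡ 4
Check: 4 mod 10 = 4 ✓, 4 mod 11 = 4 ✓

x ≡ 4 (mod 110)


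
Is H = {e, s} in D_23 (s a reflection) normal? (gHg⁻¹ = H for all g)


H = {e, s} in D_23 (s a reflection)
r·s·r⁻¹ = sr⁻² ≠ s for n ≥ 3, so {e, s} is not closed under conjugation

No, not a normal subgroup


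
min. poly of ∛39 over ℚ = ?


∛39 satisfies x³ - 39 = 0, irreducible over ℚ (no rational root; 39 is not a perfect cube)

Minimal polynomial: x³ - 39


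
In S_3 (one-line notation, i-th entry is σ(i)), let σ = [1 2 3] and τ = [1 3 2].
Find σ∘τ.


σ∘τ: apply τ first, then σ
1 →τ 1 →σ 1
2 →τ 3 →σ 3
3 →τ 2 →σ 2

σ∘τ = [1 3 2]


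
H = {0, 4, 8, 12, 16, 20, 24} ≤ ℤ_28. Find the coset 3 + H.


3 + H = {3 + h (mod 28) : h ∈ H}
3+0=3, 3+4=7, 3+8=11, 3+12=15, 3+16=19, 3+20=23, 3+24=27

3 + H = {3, 7, 11, 15, 19, 23, 27}


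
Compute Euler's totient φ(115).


Factor n: 115 = 5 × 23
φ(n) = n · ∏(1 - 1/p) over distinct primes p | n
φ(115) = 115 · (1 - 1/5) · (1 - 1/23) = 88

φ(115) = 88


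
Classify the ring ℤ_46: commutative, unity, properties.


ℤ_46 is a commutative ring with unity 1; 46 = 2×23 is composite, so 2·23 ≡ 0 gives zero divisors (not an integral domain)
Commutative: Yes
Integral domain: No
Has unity: Yes

ℤ_46: Commutative=Yes, Unity=Yes


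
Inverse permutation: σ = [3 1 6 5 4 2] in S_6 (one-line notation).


To find σ⁻¹, swap domain and range:
σ(1) = 3 → σ⁻¹(3) = 1
σ(2) = 1 → σ⁻¹(1) = 2
σ(3) = 6 → σ⁻¹(6) = 3
σ(4) = 5 → σ⁻¹(5) = 4
σ(5) = 4 → σ⁻¹(4) = 5
σ(6) = 2 → σ⁻¹(2) = 6

σ⁻¹ = [2 6 1 5 4 3]


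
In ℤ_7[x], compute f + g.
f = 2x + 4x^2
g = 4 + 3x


Add coefficients mod 7:
x^0: 0 + 4 = 4 (mod 7)
x^1: 2 + 3 = 5 (mod 7)
x^2: 4 + 0 = 4 (mod 7)
Result: 4 + 5x + 4x^2

f + g = 4 + 5x + 4x^2


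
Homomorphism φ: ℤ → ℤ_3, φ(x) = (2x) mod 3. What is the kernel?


Kernel = preimage of identity
ker(φ) = {x ∈ ℤ : 2x ≡ 0 (mod 3)}. gcd(2,3) = 1, so 2x ≡ 0 (mod 3) ⟺ x ≡ 0 (mod 3/1 = 3). Hence ker(φ) = 3ℤ

ker(φ) = 3ℤ


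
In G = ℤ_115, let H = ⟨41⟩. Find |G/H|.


|⟨41⟩| = n / gcd(41, 115) = 115 / 1 = 115
H is normal (ℤ_115 is abelian).
|G/H| = |G| / |H| = 115 / 115 = 1

|G/H| = 1


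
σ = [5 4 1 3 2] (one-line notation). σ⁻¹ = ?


To find σ⁻¹, swap domain and range:
σ(1) = 5 → σ⁻¹(5) = 1
σ(2) = 4 → σ⁻¹(4) = 2
σ(3) = 1 → σ⁻¹(1) = 3
σ(4) = 3 → σ⁻¹(3) = 4
σ(5) = 2 → σ⁻¹(2) = 5

σ⁻¹ = [3 5 4 2 1]


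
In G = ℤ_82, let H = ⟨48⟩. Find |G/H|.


|⟨48⟩| = n / gcd(48, 82) = 82 / 2 = 41
H is normal (ℤ_82 is abelian).
|G/H| = |G| / |H| = 82 / 41 = 2

|G/H| = 2


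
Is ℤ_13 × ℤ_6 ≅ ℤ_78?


Comparing ℤ_13 × ℤ_6 and ℤ_78:
gcd(13,6) = 1, so ℤ_13 × ℤ_6 ≅ ℤ_78 (CRT)

Yes, ℤ_13 × ℤ_6 ≅ ℤ_78


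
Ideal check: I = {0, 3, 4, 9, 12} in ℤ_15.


Check ideal conditions for I = {0, 3, 4, 9, 12} in ℤ_15:
(1) I is an additive subgroup? No
(2) For r ∈ ℤ_15 and a ∈ I: r·a ∈ I? No  [counterexample: r=2, a=3, r·a mod 15 = 6 ∉ I]

No, I is not an ideal of ℤ_15


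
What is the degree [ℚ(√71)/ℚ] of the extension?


√71 has minimal polynomial x² - 71 (irreducible over ℚ since 71 is squarefree)

[ℚ(√71)/ℚ] = 2


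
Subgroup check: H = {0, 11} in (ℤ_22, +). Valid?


Subgroup test for H = {0, 11} in (ℤ_22, +):
(1) 0 ∈ H? Yes
(2) Closure: for all a,b ∈ H, (a+b) mod 22 ∈ H? Yes
(3) Inverses: for all a ∈ H, -a mod 22 ∈ H? Yes

Yes, H is a subgroup of ℤ_22


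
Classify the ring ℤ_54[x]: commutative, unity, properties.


ℤ_54 has zero divisors (2·27 ≡ 0), and these lift to constant zero divisors in ℤ_54[x]; so not an integral domain
Commutative: Yes
Integral domain: No
Has unity: Yes

ℤ_54[x]: Commutative=Yes, Unity=Yes


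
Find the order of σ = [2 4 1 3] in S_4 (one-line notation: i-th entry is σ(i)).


Cycle decomposition: (1 2 4 3)
Cycle lengths: 4
Order = lcm(4) = 4

ord(σ) = 4


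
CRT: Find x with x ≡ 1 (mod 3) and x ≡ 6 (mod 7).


m₁ = 3, m₂ = 7, gcd = 1, so CRT applies. M = m₁·m₂ = 21
Let M₁ = M/m₁ = 7, M₂ = M/m₂ = 3
Find y₁ ≡ M₁⁻¹ (mod m₁): 7⁻¹ ≡ 1 (mod 3)
Find y₂ ≡ M₂⁻¹ (mod m₂): 3⁻¹ ≡ 5 (mod 7)
x = a₁·M₁·y₁ + a₂·M₂·y₂ = 1·7·1 + 6·3·5 = 97
Reduce mod 21: x ≡ 13
Check: 13 mod 3 = 1 ✓, 13 mod 7 = 6 ✓

x ≡ 13 (mod 21)


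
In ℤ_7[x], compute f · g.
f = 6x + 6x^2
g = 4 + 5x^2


Expand and collect like terms; reduce coefficients mod 7:
x^0: 0·4 = 0 ≡ 0 (mod 7)
x^1: 0·0 + 6·4 = 24 ≡ 3 (mod 7)
x^2: 0·5 + 6·0 + 6·4 = 24 ≡ 3 (mod 7)
x^3: 6·5 + 6·0 = 30 ≡ 2 (mod 7)
x^4: 6·5 = 30 ≡ 2 (mod 7)
Result: 3x + 3x^2 + 2x^3 + 2x^4

f · g = 3x + 3x^2 + 2x^3 + 2x^4


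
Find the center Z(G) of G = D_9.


Z(G) = {g ∈ G | gx = xg for all x ∈ G}
For odd n, Z(D_n) = {e}: no nontrivial rotation commutes with all reflections

Z(D_9) = {e}


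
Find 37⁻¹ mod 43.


Use the extended Euclidean algorithm to write 1 = 37·s + 43·t; then s mod 43 is the inverse.
Euclidean algorithm:
  37 = 0·43 + 37
  43 = 1·37 + 6
  37 = 6·6 + 1
  6 = 6·1 + 0
gcd(37,43) = 1
Back-substitution gives: 37·(7) + 43·(-6) = 1
So 37⁻¹ ≡ 7 ≡ 7 (mod 43)
Check: 37 × 7 = 259 ≡ 1 (mod 43) ✓

37⁻¹ ≡ 7 (mod 43)


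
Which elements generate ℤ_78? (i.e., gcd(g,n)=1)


g generates ℤ_n iff gcd(g,n) = 1
Prime factors of 78: 2, 3, 13
Generators are g ∈ {1,...,77} not divisible by any of these primes.
Generators: {1, 5, 7, 11, 17, 19, 23, 25, 29, 31, 35, 37, 41, 43, 47, 49, 53, 55, 59, 61, 67, 71, 73, 77}
Number of generators = φ(78) = 24

Generators of ℤ_78 = {1, 5, 7, 11, 17, 19, 23, 25, 29, 31, 35, 37, 41, 43, 47, 49, 53, 55, 59, 61, 67, 71, 73, 77}


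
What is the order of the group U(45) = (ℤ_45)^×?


U(n) is the group of units mod n; |U(n)| = φ(n)
|U(45)| = φ(45) = 24

|U(45) = (ℤ_45)^×| = 24


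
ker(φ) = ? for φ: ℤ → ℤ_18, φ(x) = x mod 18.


Kernel = preimage of identity
ker(φ) = {x ∈ ℤ : x ≡ 0 (mod 18)} = 18ℤ = {0, ±18, ±36, ...}

ker(φ) = 18ℤ


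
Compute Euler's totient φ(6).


φ(n) = count of k ∈ {1,...,n} with gcd(k,n)=1
Coprimes to 6: {1, 5}
Count: 2

φ(6) = 2


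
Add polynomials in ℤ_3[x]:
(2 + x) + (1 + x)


Add coefficients mod 3:
x^0: 2 + 1 = 0 (mod 3)
x^1: 1 + 1 = 2 (mod 3)
Result: 2x

f + g = 2x


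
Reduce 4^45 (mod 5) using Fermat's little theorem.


Fermat's little theorem: if p is prime and gcd(a,p)=1, then a^(p-1) ≡ 1 (mod p)
p = 5 is prime, gcd(4,5) = 1
Reduce exponent: 45 mod 4 = 1
So 4^45 ≡ 4^1 (mod 5)
4^1 mod 5 = 4

4^45 ≡ 4 (mod 5)


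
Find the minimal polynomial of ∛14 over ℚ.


∛14 satisfies x³ - 14 = 0, irreducible over ℚ (no rational root; 14 is not a perfect cube)

Minimal polynomial: x³ - 14


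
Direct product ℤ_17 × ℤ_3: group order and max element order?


|ℤ_17 × ℤ_3| = 17 × 3 = 51
Max element order = lcm(17,3) = 51
Cyclic? Yes (gcd=1)

|ℤ_17×ℤ_3| = 51, max element order = 51


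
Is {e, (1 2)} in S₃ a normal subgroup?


H = {e, (1 2)} in S₃
(1 3)(1 2)(1 3)⁻¹ = (2 3) ∉ {e, (1 2)}, so it is not normal

No, not a normal subgroup


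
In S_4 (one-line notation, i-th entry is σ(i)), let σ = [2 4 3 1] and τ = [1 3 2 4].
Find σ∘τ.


σ∘τ: apply τ first, then σ
1 →τ 1 →σ 2
2 →τ 3 →σ 3
3 →τ 2 →σ 4
4 →τ 4 →σ 1

σ∘τ = [2 3 4 1]


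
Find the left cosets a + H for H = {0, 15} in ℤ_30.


H = {0, 15}, |H| = 2
Number of cosets = |G|/|H| = 30/2 = 15
0 + H = {0, 15}
1 + H = {1, 16}
2 + H = {2, 17}
3 + H = {3, 18}
4 + H = {4, 19}
5 + H = {5, 20}
6 + H = {6, 21}
7 + H = {7, 22}
8 + H = {8, 23}
9 + H = {9, 24}
10 + H = {10, 25}
11 + H = {11, 26}
12 + H = {12, 27}
13 + H = {13, 28}
14 + H = {14, 29}

Cosets: 0+H={0,15}; 1+H={1,16}; 2+H={2,17}; 3+H={3,18}; 4+H={4,19}; 5+H={5,20}; 6+H={6,21}; 7+H={7,22}; 8+H={8,23}; 9+H={9,24}; 10+H={10,25}; 11+H={11,26}; 12+H={12,27}; 13+H={13,28}; 14+H={14,29}


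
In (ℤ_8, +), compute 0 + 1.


Operation: addition mod 8
0 + 1 = (a + b) mod 8 with a = 0, b = 1

0 + 1 = 1


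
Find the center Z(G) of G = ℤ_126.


Z(G) = {g ∈ G | gx = xg for all x ∈ G}
ℤ_126 is abelian, so Z(G) = G

Z(ℤ_126) = ℤ_126


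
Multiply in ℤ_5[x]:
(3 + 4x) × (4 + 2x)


Expand and collect like terms; reduce coefficients mod 5:
x^0: 3·4 = 12 ≡ 2 (mod 5)
x^1: 3·2 + 4·4 = 22 ≡ 2 (mod 5)
x^2: 4·2 = 8 ≡ 3 (mod 5)
Result: 2 + 2x + 3x^2

f · g = 2 + 2x + 3x^2


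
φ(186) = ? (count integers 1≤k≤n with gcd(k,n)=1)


Factor n: 186 = 2 × 3 × 31
φ(n) = n · ∏(1 - 1/p) over distinct primes p | n
φ(186) = 186 · (1 - 1/2) · (1 - 1/3) · (1 - 1/31) = 60

φ(186) = 60


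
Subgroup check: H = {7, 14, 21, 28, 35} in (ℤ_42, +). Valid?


Subgroup test for H = {7, 14, 21, 28, 35} in (ℤ_42, +):
(1) 0 ∈ H? No
(2) Closure: for all a,b ∈ H, (a+b) mod 42 ∈ H? No  [counterexample: 7 + 35 = 0 ∉ H]
(3) Inverses: for all a ∈ H, -a mod 42 ∈ H? Yes

No, H is not a subgroup of ℤ_42


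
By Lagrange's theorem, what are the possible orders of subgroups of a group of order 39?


Lagrange's theorem: |H| divides |G|
|G| = 39
Divisors of 39: 1, 3, 13, 39

Possible subgroup orders: {1, 3, 13, 39}


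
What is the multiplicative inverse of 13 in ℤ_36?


Use the extended Euclidean algorithm to write 1 = 13·s + 36·t; then s mod 36 is the inverse.
Euclidean algorithm:
  13 = 0·36 + 13
  36 = 2·13 + 10
  13 = 1·10 + 3
  10 = 3·3 + 1
  3 = 3·1 + 0
gcd(13,36) = 1
Back-substitution gives: 13·(-11) + 36·(4) = 1
So 13⁻¹ ≡ -11 ≡ 25 (mod 36)
Check: 13 × 25 = 325 ≡ 1 (mod 36) ✓

13⁻¹ ≡ 25 (mod 36)


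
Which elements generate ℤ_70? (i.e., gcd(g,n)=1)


g generates ℤ_n iff gcd(g,n) = 1
Prime factors of 70: 2, 5, 7
Generators are g ∈ {1,...,69} not divisible by any of these primes.
Generators: {1, 3, 9, 11, 13, 17, 19, 23, 27, 29, 31, 33, 37, 39, 41, 43, 47, 51, 53, 57, 59, 61, 67, 69}
Number of generators = φ(70) = 24

Generators of ℤ_70 = {1, 3, 9, 11, 13, 17, 19, 23, 27, 29, 31, 33, 37, 39, 41, 43, 47, 51, 53, 57, 59, 61, 67, 69}


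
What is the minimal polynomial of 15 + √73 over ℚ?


Let α = 15 + √73. Then α - 15 = √73, so (α - 15)² = 73, giving α² - 30α + 152 = 0. Degree 2 and α ∉ ℚ, so this is the minimal polynomial.

Minimal polynomial: x² - 30x + 152


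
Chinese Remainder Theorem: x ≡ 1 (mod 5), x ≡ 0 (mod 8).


m₁ = 5, m₂ = 8, gcd = 1, so CRT applies. M = m₁·m₂ = 40
Let M₁ = M/m₁ = 8, M₂ = M/m₂ = 5
Find y₁ ≡ M₁⁻¹ (mod m₁): 8⁻¹ ≡ 2 (mod 5)
Find y₂ ≡ M₂⁻¹ (mod m₂): 5⁻¹ ≡ 5 (mod 8)
x = a₁·M₁·y₁ + a₂·M₂·y₂ = 1·8·2 + 0·5·5 = 16
Reduce mod 40: x ≡ 16
Check: 16 mod 5 = 1 ✓, 16 mod 8 = 0 ✓

x ≡ 16 (mod 40)


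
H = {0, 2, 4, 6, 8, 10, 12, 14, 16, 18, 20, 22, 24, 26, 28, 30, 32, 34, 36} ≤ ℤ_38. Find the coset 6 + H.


6 + H = {6 + h (mod 38) : h ∈ H}
6+0=6, 6+2=8, 6+4=10, 6+6=12, 6+8=14, 6+10=16, 6+12=18, 6+14=20, 6+16=22, 6+18=24, 6+20=26, 6+22=28, 6+24=30, 6+26=32, 6+28=34, 6+30=36, 6+32=0, 6+34=2, 6+36=4
6 + H = {0, 2, 4, 6, 8, 10, 12, 14, 16, 18, 20, 22, 24, 26, 28, 30, 32, 34, 36} = 0 + H

6 + H = {0, 2, 4, 6, 8, 10, 12, 14, 16, 18, 20, 22, 24, 26, 28, 30, 32, 34, 36}


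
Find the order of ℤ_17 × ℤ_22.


|A × B| = |A| · |B|
|ℤ_17 × ℤ_22| = 17 × 22 = 374

|ℤ_17 × ℤ_22| = 374


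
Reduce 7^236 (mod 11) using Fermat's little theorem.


Fermat's little theorem: if p is prime and gcd(a,p)=1, then a^(p-1) ≡ 1 (mod p)
p = 11 is prime, gcd(7,11) = 1
Reduce exponent: 236 mod 10 = 6
So 7^236 ≡ 7^6 (mod 11)
7^6 mod 11 = 4

7^236 ≡ 4 (mod 11)


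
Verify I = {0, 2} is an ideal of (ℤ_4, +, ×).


Check ideal conditions for I = {0, 2} in ℤ_4:
(1) I is an additive subgroup? Yes
(2) For r ∈ ℤ_4 and a ∈ I: r·a ∈ I? Yes

Yes, I is an ideal of ℤ_4


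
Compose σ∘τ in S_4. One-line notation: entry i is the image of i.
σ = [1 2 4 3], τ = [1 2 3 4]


σ∘τ: apply τ first, then σ
1 →τ 1 →σ 1
2 →τ 2 →σ 2
3 →τ 3 →σ 4
4 →τ 4 →σ 3

σ∘τ = [1 2 4 3]


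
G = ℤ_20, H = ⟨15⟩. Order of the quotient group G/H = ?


|⟨15⟩| = n / gcd(15, 20) = 20 / 5 = 4
H is normal (ℤ_20 is abelian).
|G/H| = |G| / |H| = 20 / 4 = 5

|G/H| = 5


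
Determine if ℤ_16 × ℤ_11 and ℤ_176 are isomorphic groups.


Comparing ℤ_16 × ℤ_11 and ℤ_176:
gcd(16,11) = 1, so ℤ_16 × ℤ_11 ≅ ℤ_176 (CRT)

Yes, ℤ_16 × ℤ_11 ≅ ℤ_176


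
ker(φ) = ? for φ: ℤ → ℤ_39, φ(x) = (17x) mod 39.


Kernel = preimage of identity
ker(φ) = {x ∈ ℤ : 17x ≡ 0 (mod 39)}. gcd(17,39) = 1, so 17x ≡ 0 (mod 39) ⟺ x ≡ 0 (mod 39/1 = 39). Hence ker(φ) = 39ℤ

ker(φ) = 39ℤ


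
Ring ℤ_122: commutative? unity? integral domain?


ℤ_122 is a commutative ring with unity 1; 122 = 2×61 is composite, so 2·61 ≡ 0 gives zero divisors (not an integral domain)
Commutative: Yes
Integral domain: No
Has unity: Yes

ℤ_122: Commutative=Yes, Unity=Yes


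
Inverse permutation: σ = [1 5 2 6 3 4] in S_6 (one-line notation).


To find σ⁻¹, swap domain and range:
σ(1) = 1 → σ⁻¹(1) = 1
σ(2) = 5 → σ⁻¹(5) = 2
σ(3) = 2 → σ⁻¹(2) = 3
σ(4) = 6 → σ⁻¹(6) = 4
σ(5) = 3 → σ⁻¹(3) = 5
σ(6) = 4 → σ⁻¹(4) = 6

σ⁻¹ = [1 3 5 6 2 4]


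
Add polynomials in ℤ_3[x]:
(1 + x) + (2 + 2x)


Add coefficients mod 3:
x^0: 1 + 2 = 0 (mod 3)
x^1: 1 + 2 = 0 (mod 3)
Result: 0

f + g = 0


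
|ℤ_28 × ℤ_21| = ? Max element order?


|ℤ_28 × ℤ_21| = 28 × 21 = 588
Max element order = lcm(28,21) = 84
Cyclic? No (gcd=7)

|ℤ_28×ℤ_21| = 588, max element order = 84


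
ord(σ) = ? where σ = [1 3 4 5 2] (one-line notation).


Cycle decomposition: (2 3 4 5)
Cycle lengths: 4
Order = lcm(4) = 4

ord(σ) = 4


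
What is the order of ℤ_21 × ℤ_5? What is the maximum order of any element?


|ℤ_21 × ℤ_5| = 21 × 5 = 105
Max element order = lcm(21,5) = 105
Cyclic? Yes (gcd=1)

|ℤ_21×ℤ_5| = 105, max element order = 105


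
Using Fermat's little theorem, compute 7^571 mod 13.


Fermat's little theorem: if p is prime and gcd(a,p)=1, then a^(p-1) ≡ 1 (mod p)
p = 13 is prime, gcd(7,13) = 1
Reduce exponent: 571 mod 12 = 7
So 7^571 ≡ 7^7 (mod 13)
7^7 mod 13 = 6

7^571 ≡ 6 (mod 13)


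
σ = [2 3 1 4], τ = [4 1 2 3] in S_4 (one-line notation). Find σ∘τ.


σ∘τ: apply τ first, then σ
1 →τ 4 →σ 4
2 →τ 1 →σ 2
3 →τ 2 →σ 3
4 →τ 3 →σ 1

σ∘τ = [4 2 3 1]


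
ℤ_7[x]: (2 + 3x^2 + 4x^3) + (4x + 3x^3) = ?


Add coefficients mod 7:
x^0: 2 + 0 = 2 (mod 7)
x^1: 0 + 4 = 4 (mod 7)
x^2: 3 + 0 = 3 (mod 7)
x^3: 4 + 3 = 0 (mod 7)
Result: 2 + 4x + 3x^2

f + g = 2 + 4x + 3x^2


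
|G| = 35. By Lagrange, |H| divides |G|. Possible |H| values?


Lagrange's theorem: |H| divides |G|
|G| = 35
Divisors of 35: 1, 5, 7, 35

Possible subgroup orders: {1, 5, 7, 35}


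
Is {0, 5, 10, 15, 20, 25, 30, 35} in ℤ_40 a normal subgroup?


H = {0, 5, 10, 15, 20, 25, 30, 35} in ℤ_40
ℤ_40 is abelian; every subgroup of an abelian group is normal

Yes, normal subgroup


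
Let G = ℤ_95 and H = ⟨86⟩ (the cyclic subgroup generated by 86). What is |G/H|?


|⟨86⟩| = n / gcd(86, 95) = 95 / 1 = 95
H is normal (ℤ_95 is abelian).
|G/H| = |G| / |H| = 95 / 95 = 1

|G/H| = 1


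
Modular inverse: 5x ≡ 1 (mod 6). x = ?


Use the extended Euclidean algorithm to write 1 = 5·s + 6·t; then s mod 6 is the inverse.
Euclidean algorithm:
  5 = 0·6 + 5
  6 = 1·5 + 1
  5 = 5·1 + 0
gcd(5,6) = 1
Back-substitution gives: 5·(-1) + 6·(1) = 1
So 5⁻¹ ≡ -1 ≡ 5 (mod 6)
Check: 5 × 5 = 25 ≡ 1 (mod 6) ✓

5⁻¹ ≡ 5 (mod 6)


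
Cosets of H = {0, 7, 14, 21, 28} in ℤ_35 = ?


H = {0, 7, 14, 21, 28}, |H| = 5
Number of cosets = |G|/|H| = 35/5 = 7
0 + H = {0, 7, 14, 21, 28}
1 + H = {1, 8, 15, 22, 29}
2 + H = {2, 9, 16, 23, 30}
3 + H = {3, 10, 17, 24, 31}
4 + H = {4, 11, 18, 25, 32}
5 + H = {5, 12, 19, 26, 33}
6 + H = {6, 13, 20, 27, 34}

Cosets: 0+H={0,7,14,21,28}; 1+H={1,8,15,22,29}; 2+H={2,9,16,23,30}; 3+H={3,10,17,24,31}; 4+H={4,11,18,25,32}; 5+H={5,12,19,26,33}; 6+H={6,13,20,27,34}


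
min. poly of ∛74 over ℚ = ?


∛74 satisfies x³ - 74 = 0, irreducible over ℚ (no rational root; 74 is not a perfect cube)

Minimal polynomial: x³ - 74


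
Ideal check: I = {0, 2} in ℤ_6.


Check ideal conditions for I = {0, 2} in ℤ_6:
(1) I is an additive subgroup? No
(2) For r ∈ ℤ_6 and a ∈ I: r·a ∈ I? No  [counterexample: r=2, a=2, r·a mod 6 = 4 ∉ I]

No, I is not an ideal of ℤ_6


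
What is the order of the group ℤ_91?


ℤ_n has n elements.

|ℤ_91| = 91


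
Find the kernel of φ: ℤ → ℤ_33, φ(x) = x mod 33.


Kernel = preimage of identity
ker(φ) = {x ∈ ℤ : x ≡ 0 (mod 33)} = 33ℤ = {0, ±33, ±66, ...}

ker(φ) = 33ℤ


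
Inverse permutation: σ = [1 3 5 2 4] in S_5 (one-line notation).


To find σ⁻¹, swap domain and range:
σ(1) = 1 → σ⁻¹(1) = 1
σ(2) = 3 → σ⁻¹(3) = 2
σ(3) = 5 → σ⁻¹(5) = 3
σ(4) = 2 → σ⁻¹(2) = 4
σ(5) = 4 → σ⁻¹(4) = 5

σ⁻¹ = [1 4 2 5 3]


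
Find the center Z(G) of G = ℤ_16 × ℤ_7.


Z(G) = {g ∈ G | gx = xg for all x ∈ G}
Direct product of abelian groups is abelian, so Z(G) = G

Z(ℤ_16 × ℤ_7) = ℤ_16 × ℤ_7


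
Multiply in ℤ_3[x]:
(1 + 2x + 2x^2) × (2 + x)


Expand and collect like terms; reduce coefficients mod 3:
x^0: 1·2 = 2 ≡ 2 (mod 3)
x^1: 1·1 + 2·2 = 5 ≡ 2 (mod 3)
x^2: 2·1 + 2·2 = 6 ≡ 0 (mod 3)
x^3: 2·1 = 2 ≡ 2 (mod 3)
Result: 2 + 2x + 2x^3

f · g = 2 + 2x + 2x^3


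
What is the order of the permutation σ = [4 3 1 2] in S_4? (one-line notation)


Cycle decomposition: (1 4 2 3)
Cycle lengths: 4
Order = lcm(4) = 4

ord(σ) = 4


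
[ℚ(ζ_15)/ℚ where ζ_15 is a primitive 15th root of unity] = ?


[ℚ(ζ_n):ℚ] = deg Φ_n(x) = φ(n). Here φ(15) = 8

[ℚ(ζ_15)/ℚ where ζ_15 is a primitive 15th root of unity] = 8


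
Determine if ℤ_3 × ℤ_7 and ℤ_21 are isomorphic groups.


Comparing ℤ_3 × ℤ_7 and ℤ_21:
gcd(3,7) = 1, so ℤ_3 × ℤ_7 ≅ ℤ_21 (CRT)

Yes, ℤ_3 × ℤ_7 ≅ ℤ_21


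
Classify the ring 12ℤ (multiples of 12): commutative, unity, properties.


12ℤ is a commutative ring under +,× but has no multiplicative identity (1 ∉ 12ℤ); it has no zero divisors, but without unity it is not an integral domain
Commutative: Yes
Integral domain: No
Has unity: No

12ℤ (multiples of 12): Commutative=Yes, Unity=No


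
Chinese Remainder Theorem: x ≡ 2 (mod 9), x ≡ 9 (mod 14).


m₁ = 9, m₂ = 14, gcd = 1, so CRT applies. M = m₁·m₂ = 126
Let M₁ = M/m₁ = 14, M₂ = M/m₂ = 9
Find y₁ ≡ M₁⁻¹ (mod m₁): 14⁻¹ ≡ 2 (mod 9)
Find y₂ ≡ M₂⁻¹ (mod m₂): 9⁻¹ ≡ 11 (mod 14)
x = a₁·M₁·y₁ + a₂·M₂·y₂ = 2·14·2 + 9·9·11 = 947
Reduce mod 126: x ≡ 65
Check: 65 mod 9 = 2 ✓, 65 mod 14 = 9 ✓

x ≡ 65 (mod 126)


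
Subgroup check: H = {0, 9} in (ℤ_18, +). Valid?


Subgroup test for H = {0, 9} in (ℤ_18, +):
(1) 0 ∈ H? Yes
(2) Closure: for all a,b ∈ H, (a+b) mod 18 ∈ H? Yes
(3) Inverses: for all a ∈ H, -a mod 18 ∈ H? Yes

Yes, H is a subgroup of ℤ_18


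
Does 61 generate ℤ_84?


g generates ℤ_n iff gcd(g, n) = 1
gcd(61, 84) = 1
Since gcd = 1, 61 is a generator.

Yes, 61 generates ℤ_84


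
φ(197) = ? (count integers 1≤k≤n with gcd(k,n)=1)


Factor n: 197 = 197
φ(n) = n · ∏(1 - 1/p) over distinct primes p | n
φ(197) = 197 · (1 - 1/197) = 196

φ(197) = 196


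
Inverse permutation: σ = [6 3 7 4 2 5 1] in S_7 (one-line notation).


To find σ⁻¹, swap domain and range:
σ(1) = 6 → σ⁻¹(6) = 1
σ(2) = 3 → σ⁻¹(3) = 2
σ(3) = 7 → σ⁻¹(7) = 3
σ(4) = 4 → σ⁻¹(4) = 4
σ(5) = 2 → σ⁻¹(2) = 5
σ(6) = 5 → σ⁻¹(5) = 6
σ(7) = 1 → σ⁻¹(1) = 7

σ⁻¹ = [7 5 2 4 6 1 3]


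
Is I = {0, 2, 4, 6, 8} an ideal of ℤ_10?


Check ideal conditions for I = {0, 2, 4, 6, 8} in ℤ_10:
(1) I is an additive subgroup? Yes
(2) For r ∈ ℤ_10 and a ∈ I: r·a ∈ I? Yes

Yes, I is an ideal of ℤ_10


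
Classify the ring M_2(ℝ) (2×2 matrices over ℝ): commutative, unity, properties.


Matrix multiplication is non-commutative for n ≥ 2; the identity matrix I is the unity; singular matrices give zero divisors, so not an integral domain
Commutative: No
Integral domain: No
Has unity: Yes

M_2(ℝ) (2×2 matrices over ℝ): Commutative=No, Unity=Yes


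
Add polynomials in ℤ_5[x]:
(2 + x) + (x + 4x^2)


Add coefficients mod 5:
x^0: 2 + 0 = 2 (mod 5)
x^1: 1 + 1 = 2 (mod 5)
x^2: 0 + 4 = 4 (mod 5)
Result: 2 + 2x + 4x^2

f + g = 2 + 2x + 4x^2


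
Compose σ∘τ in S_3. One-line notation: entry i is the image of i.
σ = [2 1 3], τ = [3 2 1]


σ∘τ: apply τ first, then σ
1 →τ 3 →σ 3
2 →τ 2 →σ 1
3 →τ 1 →σ 2

σ∘τ = [3 1 2]


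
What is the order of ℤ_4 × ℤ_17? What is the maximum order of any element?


|ℤ_4 × ℤ_17| = 4 × 17 = 68
Max element order = lcm(4,17) = 68
Cyclic? Yes (gcd=1)

|ℤ_4×ℤ_17| = 68, max element order = 68


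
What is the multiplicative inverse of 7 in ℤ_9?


Use the extended Euclidean algorithm to write 1 = 7·s + 9·t; then s mod 9 is the inverse.
Euclidean algorithm:
  7 = 0·9 + 7
  9 = 1·7 + 2
  7 = 3·2 + 1
  2 = 2·1 + 0
gcd(7,9) = 1
Back-substitution gives: 7·(4) + 9·(-3) = 1
So 7⁻¹ ≡ 4 ≡ 4 (mod 9)
Check: 7 × 4 = 28 ≡ 1 (mod 9) ✓

7⁻¹ ≡ 4 (mod 9)


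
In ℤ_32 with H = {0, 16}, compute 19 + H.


19 + H = {19 + h (mod 32) : h ∈ H}
19+0=19, 19+16=3
19 + H = {3, 19} = 3 + H

19 + H = {3, 19}


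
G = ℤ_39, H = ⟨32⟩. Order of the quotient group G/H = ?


|⟨32⟩| = n / gcd(32, 39) = 39 / 1 = 39
H is normal (ℤ_39 is abelian).
|G/H| = |G| / |H| = 39 / 39 = 1

|G/H| = 1


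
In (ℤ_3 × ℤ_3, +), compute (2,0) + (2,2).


Operation: componentwise addition mod (3, 3)
(2,0) + (2,2) = ((a₁+b₁) mod 3, (a₂+b₂) mod 3) with a = (2,0), b = (2,2)

(2,0) + (2,2) = (1,2)


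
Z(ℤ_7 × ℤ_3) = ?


Z(G) = {g ∈ G | gx = xg for all x ∈ G}
Direct product of abelian groups is abelian, so Z(G) = G

Z(ℤ_7 × ℤ_3) = ℤ_7 × ℤ_3


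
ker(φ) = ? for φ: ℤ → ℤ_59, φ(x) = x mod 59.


Kernel = preimage of identity
ker(φ) = {x ∈ ℤ : x ≡ 0 (mod 59)} = 59ℤ = {0, ±59, ±118, ...}

ker(φ) = 59ℤ


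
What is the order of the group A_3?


|A_n| = n!/2 (even permutations)
|A_3| = 3!/2 = 6/2 = 3

|A_3| = 3


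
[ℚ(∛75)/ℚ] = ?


∛75 has minimal polynomial x³ - 75 (irreducible over ℚ since 75 is not a perfect cube)

[ℚ(∛75)/ℚ] = 3


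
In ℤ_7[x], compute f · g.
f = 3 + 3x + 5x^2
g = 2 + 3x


Expand and collect like terms; reduce coefficients mod 7:
x^0: 3·2 = 6 ≡ 6 (mod 7)
x^1: 3·3 + 3·2 = 15 ≡ 1 (mod 7)
x^2: 3·3 + 5·2 = 19 ≡ 5 (mod 7)
x^3: 5·3 = 15 ≡ 1 (mod 7)
Result: 6 + x + 5x^2 + x^3

f · g = 6 + x + 5x^2 + x^3


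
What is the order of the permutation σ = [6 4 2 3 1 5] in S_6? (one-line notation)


Cycle decomposition: (1 6 5) (2 4 3)
Cycle lengths: 3, 3
Order = lcm(3, 3) = 3

ord(σ) = 3


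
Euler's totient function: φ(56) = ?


Factor n: 56 = 2^3 × 7
φ(n) = n · ∏(1 - 1/p) over distinct primes p | n
φ(56) = 56 · (1 - 1/2) · (1 - 1/7) = 24

φ(56) = 24


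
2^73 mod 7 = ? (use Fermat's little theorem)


Fermat's little theorem: if p is prime and gcd(a,p)=1, then a^(p-1) ≡ 1 (mod p)
p = 7 is prime, gcd(2,7) = 1
Reduce exponent: 73 mod 6 = 1
So 2^73 ≡ 2^1 (mod 7)
2^1 mod 7 = 2

2^73 ≡ 2 (mod 7)


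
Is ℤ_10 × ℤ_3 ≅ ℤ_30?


Comparing ℤ_10 × ℤ_3 and ℤ_30:
gcd(10,3) = 1, so ℤ_10 × ℤ_3 ≅ ℤ_30 (CRT)

Yes, ℤ_10 × ℤ_3 ≅ ℤ_30


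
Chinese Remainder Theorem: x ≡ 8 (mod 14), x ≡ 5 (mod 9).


m₁ = 14, m₂ = 9, gcd = 1, so CRT applies. M = m₁·m₂ = 126
Let M₁ = M/m₁ = 9, M₂ = M/m₂ = 14
Find y₁ ≡ M₁⁻¹ (mod m₁): 9⁻¹ ≡ 11 (mod 14)
Find y₂ ≡ M₂⁻¹ (mod m₂): 14⁻¹ ≡ 2 (mod 9)
x = a₁·M₁·y₁ + a₂·M₂·y₂ = 8·9·11 + 5·14·2 = 932
Reduce mod 126: x ≡ 50
Check: 50 mod 14 = 8 ✓, 50 mod 9 = 5 ✓

x ≡ 50 (mod 126)


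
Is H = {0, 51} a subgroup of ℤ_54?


Subgroup test for H = {0, 51} in (ℤ_54, +):
(1) 0 ∈ H? Yes
(2) Closure: for all a,b ∈ H, (a+b) mod 54 ∈ H? No  [counterexample: 51 + 51 = 48 ∉ H]
(3) Inverses: for all a ∈ H, -a mod 54 ∈ H? No

No, H is not a subgroup of ℤ_54


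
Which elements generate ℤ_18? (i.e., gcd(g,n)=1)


g generates ℤ_n iff gcd(g,n) = 1
Prime factors of 18: 2, 3
Generators are g ∈ {1,...,17} not divisible by any of these primes.
Generators: {1, 5, 7, 11, 13, 17}
Number of generators = φ(18) = 6

Generators of ℤ_18 = {1, 5, 7, 11, 13, 17}


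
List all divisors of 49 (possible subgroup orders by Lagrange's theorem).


Lagrange's theorem: |H| divides |G|
|G| = 49
Divisors of 49: 1, 7, 49

Possible subgroup orders: {1, 7, 49}


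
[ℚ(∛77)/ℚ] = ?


∛77 has minimal polynomial x³ - 77 (irreducible over ℚ since 77 is not a perfect cube)

[ℚ(∛77)/ℚ] = 3


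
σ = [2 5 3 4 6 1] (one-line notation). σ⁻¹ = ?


To find σ⁻¹, swap domain and range:
σ(1) = 2 → σ⁻¹(2) = 1
σ(2) = 5 → σ⁻¹(5) = 2
σ(3) = 3 → σ⁻¹(3) = 3
σ(4) = 4 → σ⁻¹(4) = 4
σ(5) = 6 → σ⁻¹(6) = 5
σ(6) = 1 → σ⁻¹(1) = 6

σ⁻¹ = [6 1 3 4 2 5]


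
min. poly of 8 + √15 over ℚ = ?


Let α = 8 + √15. Then α - 8 = √15, so (α - 8)² = 15, giving α² - 16α + 49 = 0. Degree 2 and α ∉ ℚ, so this is the minimal polynomial.

Minimal polynomial: x² - 16x + 49


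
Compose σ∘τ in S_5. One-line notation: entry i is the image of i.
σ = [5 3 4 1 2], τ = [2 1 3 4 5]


σ∘τ: apply τ first, then σ
1 →τ 2 →σ 3
2 →τ 1 →σ 5
3 →τ 3 →σ 4
4 →τ 4 →σ 1
5 →τ 5 →σ 2

σ∘τ = [3 5 4 1 2]


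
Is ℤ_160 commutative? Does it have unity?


ℤ_160 is a commutative ring with unity 1; 160 = 2×80 is composite, so 2·80 ≡ 0 gives zero divisors (not an integral domain)
Commutative: Yes
Integral domain: No
Has unity: Yes

ℤ_160: Commutative=Yes, Unity=Yes


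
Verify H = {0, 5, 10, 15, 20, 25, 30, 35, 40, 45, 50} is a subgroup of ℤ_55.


Subgroup test for H = {0, 5, 10, 15, 20, 25, 30, 35, 40, 45, 50} in (ℤ_55, +):
(1) 0 ∈ H? Yes
(2) Closure: for all a,b ∈ H, (a+b) mod 55 ∈ H? Yes
(3) Inverses: for all a ∈ H, -a mod 55 ∈ H? Yes

Yes, H is a subgroup of ℤ_55


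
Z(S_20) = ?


Z(G) = {g ∈ G | gx = xg for all x ∈ G}
S_n is non-abelian for n ≥ 3; Z(S_20) is trivial

Z(S_20) = {e}


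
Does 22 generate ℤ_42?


g generates ℤ_n iff gcd(g, n) = 1
gcd(22, 42) = 2
Since gcd = 2 ≠ 1, ⟨22⟩ has order 21 < 42, so 22 is not a generator.

No, 22 does not generate ℤ_42


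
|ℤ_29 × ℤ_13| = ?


|A × B| = |A| · |B|
|ℤ_29 × ℤ_13| = 29 × 13 = 377

|ℤ_29 × ℤ_13| = 377


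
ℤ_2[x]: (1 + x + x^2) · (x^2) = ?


Expand and collect like terms; reduce coefficients mod 2:
x^0: 1·0 = 0 ≡ 0 (mod 2)
x^1: 1·0 + 1·0 = 0 ≡ 0 (mod 2)
x^2: 1·1 + 1·0 + 1·0 = 1 ≡ 1 (mod 2)
x^3: 1·1 + 1·0 = 1 ≡ 1 (mod 2)
x^4: 1·1 = 1 ≡ 1 (mod 2)
Result: x^2 + x^3 + x^4

f · g = x^2 + x^3 + x^4


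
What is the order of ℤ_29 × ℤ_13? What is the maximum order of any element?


|ℤ_29 × ℤ_13| = 29 × 13 = 377
Max element order = lcm(29,13) = 377
Cyclic? Yes (gcd=1)

|ℤ_29×ℤ_13| = 377, max element order = 377


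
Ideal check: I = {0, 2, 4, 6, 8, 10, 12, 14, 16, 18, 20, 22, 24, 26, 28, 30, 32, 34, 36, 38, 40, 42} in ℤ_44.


Check ideal conditions for I = {0, 2, 4, 6, 8, 10, 12, 14, 16, 18, 20, 22, 24, 26, 28, 30, 32, 34, 36, 38, 40, 42} in ℤ_44:
(1) I is an additive subgroup? Yes
(2) For r ∈ ℤ_44 and a ∈ I: r·a ∈ I? Yes

Yes, I is an ideal of ℤ_44


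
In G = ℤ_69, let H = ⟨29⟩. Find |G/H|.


|⟨29⟩| = n / gcd(29, 69) = 69 / 1 = 69
H is normal (ℤ_69 is abelian).
|G/H| = |G| / |H| = 69 / 69 = 1

|G/H| = 1


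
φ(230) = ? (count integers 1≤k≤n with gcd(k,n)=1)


Factor n: 230 = 2 × 5 × 23
φ(n) = n · ∏(1 - 1/p) over distinct primes p | n
φ(230) = 230 · (1 - 1/2) · (1 - 1/5) · (1 - 1/23) = 88

φ(230) = 88


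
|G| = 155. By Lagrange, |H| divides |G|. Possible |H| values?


Lagrange's theorem: |H| divides |G|
|G| = 155
Divisors of 155: 1, 5, 31, 155

Possible subgroup orders: {1, 5, 31, 155}


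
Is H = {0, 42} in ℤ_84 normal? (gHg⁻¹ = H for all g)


H = {0, 42} in ℤ_84
ℤ_84 is abelian; every subgroup of an abelian group is normal

Yes, normal subgroup


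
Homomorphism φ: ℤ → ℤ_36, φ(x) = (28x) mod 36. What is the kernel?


Kernel = preimage of identity
ker(φ) = {x ∈ ℤ : 28x ≡ 0 (mod 36)}. gcd(28,36) = 4, so 28x ≡ 0 (mod 36) ⟺ x ≡ 0 (mod 36/4 = 9). Hence ker(φ) = 9ℤ

ker(φ) = 9ℤ


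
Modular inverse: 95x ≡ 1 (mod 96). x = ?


Use the extended Euclidean algorithm to write 1 = 95·s + 96·t; then s mod 96 is the inverse.
Euclidean algorithm:
  95 = 0·96 + 95
  96 = 1·95 + 1
  95 = 95·1 + 0
gcd(95,96) = 1
Back-substitution gives: 95·(-1) + 96·(1) = 1
So 95⁻¹ ≡ -1 ≡ 95 (mod 96)
Check: 95 × 95 = 9025 ≡ 1 (mod 96) ✓

95⁻¹ ≡ 95 (mod 96)


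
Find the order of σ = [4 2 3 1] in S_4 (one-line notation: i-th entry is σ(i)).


Cycle decomposition: (1 4)
Cycle lengths: 2
Order = lcm(2) = 2

ord(σ) = 2


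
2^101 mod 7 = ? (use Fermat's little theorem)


Fermat's little theorem: if p is prime and gcd(a,p)=1, then a^(p-1) ≡ 1 (mod p)
p = 7 is prime, gcd(2,7) = 1
Reduce exponent: 101 mod 6 = 5
So 2^101 ≡ 2^5 (mod 7)
2^5 mod 7 = 4

2^101 ≡ 4 (mod 7)


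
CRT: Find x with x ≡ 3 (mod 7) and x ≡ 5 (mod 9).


m₁ = 7, m₂ = 9, gcd = 1, so CRT applies. M = m₁·m₂ = 63
Let M₁ = M/m₁ = 9, M₂ = M/m₂ = 7
Find y₁ ≡ M₁⁻¹ (mod m₁): 9⁻¹ ≡ 4 (mod 7)
Find y₂ ≡ M₂⁻¹ (mod m₂): 7⁻¹ ≡ 4 (mod 9)
x = a₁·M₁·y₁ + a₂·M₂·y₂ = 3·9·4 + 5·7·4 = 248
Reduce mod 63: x ≡ 59
Check: 59 mod 7 = 3 ✓, 59 mod 9 = 5 ✓

x ≡ 59 (mod 63)
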